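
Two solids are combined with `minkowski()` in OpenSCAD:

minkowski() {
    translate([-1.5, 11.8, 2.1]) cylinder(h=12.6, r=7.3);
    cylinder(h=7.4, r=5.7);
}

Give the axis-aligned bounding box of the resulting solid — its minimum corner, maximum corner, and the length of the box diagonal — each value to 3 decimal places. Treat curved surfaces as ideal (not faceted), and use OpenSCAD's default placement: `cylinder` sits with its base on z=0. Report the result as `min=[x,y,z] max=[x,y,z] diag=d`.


A = translate([-1.5, 11.8, 2.1]) cylinder(h=12.6, r=7.3) → bbox [-8.8,4.5,2.1] .. [5.8,19.1,14.7]
B = cylinder(h=7.4, r=5.7) → bbox [-5.7,-5.7,0] .. [5.7,5.7,7.4]
lo = A.lo+B.lo = [-8.8-5.7, 4.5-5.7, 2.1+0] = [-14.500,-1.200,2.100]
hi = A.hi+B.hi = [5.8+5.7, 19.1+5.7, 14.7+7.4] = [11.500,24.800,22.100]
diag = √(26²+26²+20²) = √1752 = 41.857

min=[-14.500,-1.200,2.100] max=[11.500,24.800,22.100] diag=41.857


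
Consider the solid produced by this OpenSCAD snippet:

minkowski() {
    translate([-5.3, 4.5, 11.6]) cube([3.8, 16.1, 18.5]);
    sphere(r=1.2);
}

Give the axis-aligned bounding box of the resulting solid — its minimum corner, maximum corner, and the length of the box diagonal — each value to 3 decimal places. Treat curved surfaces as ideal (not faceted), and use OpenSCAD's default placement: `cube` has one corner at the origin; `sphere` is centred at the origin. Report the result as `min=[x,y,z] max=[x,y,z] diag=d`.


A = translate([-5.3, 4.5, 11.6]) cube([3.8, 16.1, 18.5]) → bbox [-5.3,4.5,11.6] .. [-1.5,20.6,30.1]
B = sphere(r=1.2) → bbox [-1.2,-1.2,-1.2] .. [1.2,1.2,1.2]
lo = A.lo+B.lo = [-5.3-1.2, 4.5-1.2, 11.6-1.2] = [-6.500,3.300,10.400]
hi = A.hi+B.hi = [-1.5+1.2, 20.6+1.2, 30.1+1.2] = [-0.300,21.800,31.300]
diag = √(6.2²+18.5²+20.9²) = √817.5 = 28.592

min=[-6.500,3.300,10.400] max=[-0.300,21.800,31.300] diag=28.592


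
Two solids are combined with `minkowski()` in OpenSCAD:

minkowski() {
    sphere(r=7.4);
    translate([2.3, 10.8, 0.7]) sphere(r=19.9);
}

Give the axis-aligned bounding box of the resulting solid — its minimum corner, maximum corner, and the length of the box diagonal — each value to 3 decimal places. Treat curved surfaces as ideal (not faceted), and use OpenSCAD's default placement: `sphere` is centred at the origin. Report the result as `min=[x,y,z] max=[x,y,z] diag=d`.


min=[-25.000,-16.500,-26.600] max=[29.600,38.100,28.000] diag=94.570

A = translate([2.3, 10.8, 0.7]) sphere(r=19.9) → bbox [-17.6,-9.1,-19.2] .. [22.2,30.7,20.6]
B = sphere(r=7.4) → bbox [-7.4,-7.4,-7.4] .. [7.4,7.4,7.4]
lo = A.lo+B.lo = [-17.6-7.4, -9.1-7.4, -19.2-7.4] = [-25.000,-16.500,-26.600]
hi = A.hi+B.hi = [22.2+7.4, 30.7+7.4, 20.6+7.4] = [29.600,38.100,28.000]
diag = √(54.6²+54.6²+54.6²) = √8943.48 = 94.570


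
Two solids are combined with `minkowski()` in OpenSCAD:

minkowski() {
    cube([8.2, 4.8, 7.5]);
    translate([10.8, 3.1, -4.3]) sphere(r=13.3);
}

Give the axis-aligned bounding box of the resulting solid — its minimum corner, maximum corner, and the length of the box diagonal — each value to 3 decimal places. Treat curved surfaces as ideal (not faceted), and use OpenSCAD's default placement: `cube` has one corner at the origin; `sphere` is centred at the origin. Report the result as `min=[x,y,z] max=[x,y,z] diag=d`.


A = translate([10.8, 3.1, -4.3]) sphere(r=13.3) → bbox [-2.5,-10.2,-17.6] .. [24.1,16.4,9]
B = cube([8.2, 4.8, 7.5]) → bbox [0,0,0] .. [8.2,4.8,7.5]
lo = A.lo+B.lo = [-2.5+0, -10.2+0, -17.6+0] = [-2.500,-10.200,-17.600]
hi = A.hi+B.hi = [24.1+8.2, 16.4+4.8, 9+7.5] = [32.300,21.200,16.500]
diag = √(34.8²+31.4²+34.1²) = √3359.81 = 57.964

min=[-2.500,-10.200,-17.600] max=[32.300,21.200,16.500] diag=57.964


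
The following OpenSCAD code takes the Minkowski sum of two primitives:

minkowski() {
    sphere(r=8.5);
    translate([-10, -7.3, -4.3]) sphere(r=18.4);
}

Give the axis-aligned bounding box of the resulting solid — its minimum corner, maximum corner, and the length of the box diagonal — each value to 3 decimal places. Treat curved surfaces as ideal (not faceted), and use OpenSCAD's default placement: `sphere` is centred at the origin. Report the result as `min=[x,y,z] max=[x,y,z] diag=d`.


min=[-36.900,-34.200,-31.200] max=[16.900,19.600,22.600] diag=93.184

A = translate([-10, -7.3, -4.3]) sphere(r=18.4) → bbox [-28.4,-25.7,-22.7] .. [8.4,11.1,14.1]
B = sphere(r=8.5) → bbox [-8.5,-8.5,-8.5] .. [8.5,8.5,8.5]
lo = A.lo+B.lo = [-28.4-8.5, -25.7-8.5, -22.7-8.5] = [-36.900,-34.200,-31.200]
hi = A.hi+B.hi = [8.4+8.5, 11.1+8.5, 14.1+8.5] = [16.900,19.600,22.600]
diag = √(53.8²+53.8²+53.8²) = √8683.32 = 93.184


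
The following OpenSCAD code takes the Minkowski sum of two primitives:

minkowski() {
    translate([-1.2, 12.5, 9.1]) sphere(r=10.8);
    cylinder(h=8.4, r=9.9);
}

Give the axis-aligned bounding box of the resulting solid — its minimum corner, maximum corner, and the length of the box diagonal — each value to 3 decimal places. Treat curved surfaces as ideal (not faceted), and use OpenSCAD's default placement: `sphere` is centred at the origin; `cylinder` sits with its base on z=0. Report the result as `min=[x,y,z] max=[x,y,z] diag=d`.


min=[-21.900,-8.200,-1.700] max=[19.500,33.200,28.300] diag=65.787

A = translate([-1.2, 12.5, 9.1]) sphere(r=10.8) → bbox [-12,1.7,-1.7] .. [9.6,23.3,19.9]
B = cylinder(h=8.4, r=9.9) → bbox [-9.9,-9.9,0] .. [9.9,9.9,8.4]
lo = A.lo+B.lo = [-12-9.9, 1.7-9.9, -1.7+0] = [-21.900,-8.200,-1.700]
hi = A.hi+B.hi = [9.6+9.9, 23.3+9.9, 19.9+8.4] = [19.500,33.200,28.300]
diag = √(41.4²+41.4²+30²) = √4327.92 = 65.787


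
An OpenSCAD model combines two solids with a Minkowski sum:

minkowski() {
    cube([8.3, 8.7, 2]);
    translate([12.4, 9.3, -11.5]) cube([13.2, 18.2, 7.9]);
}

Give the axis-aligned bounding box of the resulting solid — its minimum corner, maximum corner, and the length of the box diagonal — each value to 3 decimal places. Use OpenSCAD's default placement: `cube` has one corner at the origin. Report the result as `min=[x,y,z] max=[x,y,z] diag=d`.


A = translate([12.4, 9.3, -11.5]) cube([13.2, 18.2, 7.9]) → bbox [12.4,9.3,-11.5] .. [25.6,27.5,-3.6]
B = cube([8.3, 8.7, 2]) → bbox [0,0,0] .. [8.3,8.7,2]
lo = A.lo+B.lo = [12.4+0, 9.3+0, -11.5+0] = [12.400,9.300,-11.500]
hi = A.hi+B.hi = [25.6+8.3, 27.5+8.7, -3.6+2] = [33.900,36.200,-1.600]
diag = √(21.5²+26.9²+9.9²) = √1283.87 = 35.831

min=[12.400,9.300,-11.500] max=[33.900,36.200,-1.600] diag=35.831


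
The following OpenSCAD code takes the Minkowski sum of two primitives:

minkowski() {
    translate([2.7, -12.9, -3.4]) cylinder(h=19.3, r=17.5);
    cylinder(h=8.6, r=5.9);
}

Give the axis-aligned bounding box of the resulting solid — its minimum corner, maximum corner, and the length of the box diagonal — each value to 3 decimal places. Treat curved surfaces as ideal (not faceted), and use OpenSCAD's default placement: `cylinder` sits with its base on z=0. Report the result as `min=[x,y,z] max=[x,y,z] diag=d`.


A = translate([2.7, -12.9, -3.4]) cylinder(h=19.3, r=17.5) → bbox [-14.8,-30.4,-3.4] .. [20.2,4.6,15.9]
B = cylinder(h=8.6, r=5.9) → bbox [-5.9,-5.9,0] .. [5.9,5.9,8.6]
lo = A.lo+B.lo = [-14.8-5.9, -30.4-5.9, -3.4+0] = [-20.700,-36.300,-3.400]
hi = A.hi+B.hi = [20.2+5.9, 4.6+5.9, 15.9+8.6] = [26.100,10.500,24.500]
diag = √(46.8²+46.8²+27.9²) = √5158.89 = 71.825

min=[-20.700,-36.300,-3.400] max=[26.100,10.500,24.500] diag=71.825


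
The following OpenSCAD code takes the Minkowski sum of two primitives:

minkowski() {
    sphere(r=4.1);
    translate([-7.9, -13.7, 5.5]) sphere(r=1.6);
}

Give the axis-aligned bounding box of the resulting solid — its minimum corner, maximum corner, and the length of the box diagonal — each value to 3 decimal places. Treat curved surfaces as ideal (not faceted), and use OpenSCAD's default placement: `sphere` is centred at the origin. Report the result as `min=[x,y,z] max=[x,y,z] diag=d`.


min=[-13.600,-19.400,-0.200] max=[-2.200,-8.000,11.200] diag=19.745

A = translate([-7.9, -13.7, 5.5]) sphere(r=1.6) → bbox [-9.5,-15.3,3.9] .. [-6.3,-12.1,7.1]
B = sphere(r=4.1) → bbox [-4.1,-4.1,-4.1] .. [4.1,4.1,4.1]
lo = A.lo+B.lo = [-9.5-4.1, -15.3-4.1, 3.9-4.1] = [-13.600,-19.400,-0.200]
hi = A.hi+B.hi = [-6.3+4.1, -12.1+4.1, 7.1+4.1] = [-2.200,-8.000,11.200]
diag = √(11.4²+11.4²+11.4²) = √389.88 = 19.745


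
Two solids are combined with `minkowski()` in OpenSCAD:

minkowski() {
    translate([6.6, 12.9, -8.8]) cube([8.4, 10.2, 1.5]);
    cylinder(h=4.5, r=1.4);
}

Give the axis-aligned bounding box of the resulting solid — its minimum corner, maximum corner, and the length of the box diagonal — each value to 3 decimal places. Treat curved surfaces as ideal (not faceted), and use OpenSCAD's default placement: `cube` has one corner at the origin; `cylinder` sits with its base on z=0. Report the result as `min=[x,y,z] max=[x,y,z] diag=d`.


min=[5.200,11.500,-8.800] max=[16.400,24.500,-2.800] diag=18.178

A = translate([6.6, 12.9, -8.8]) cube([8.4, 10.2, 1.5]) → bbox [6.6,12.9,-8.8] .. [15,23.1,-7.3]
B = cylinder(h=4.5, r=1.4) → bbox [-1.4,-1.4,0] .. [1.4,1.4,4.5]
lo = A.lo+B.lo = [6.6-1.4, 12.9-1.4, -8.8+0] = [5.200,11.500,-8.800]
hi = A.hi+B.hi = [15+1.4, 23.1+1.4, -7.3+4.5] = [16.400,24.500,-2.800]
diag = √(11.2²+13²+6²) = √330.44 = 18.178


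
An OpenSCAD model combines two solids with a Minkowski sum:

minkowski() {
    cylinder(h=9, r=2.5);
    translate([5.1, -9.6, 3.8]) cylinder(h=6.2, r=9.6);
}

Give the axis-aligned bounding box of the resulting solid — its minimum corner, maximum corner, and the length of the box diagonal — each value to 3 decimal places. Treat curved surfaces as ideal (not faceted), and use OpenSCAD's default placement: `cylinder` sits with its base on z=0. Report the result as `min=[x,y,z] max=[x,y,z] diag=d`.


min=[-7.000,-21.700,3.800] max=[17.200,2.500,19.000] diag=37.448

A = translate([5.1, -9.6, 3.8]) cylinder(h=6.2, r=9.6) → bbox [-4.5,-19.2,3.8] .. [14.7,0,10]
B = cylinder(h=9, r=2.5) → bbox [-2.5,-2.5,0] .. [2.5,2.5,9]
lo = A.lo+B.lo = [-4.5-2.5, -19.2-2.5, 3.8+0] = [-7.000,-21.700,3.800]
hi = A.hi+B.hi = [14.7+2.5, 0+2.5, 10+9] = [17.200,2.500,19.000]
diag = √(24.2²+24.2²+15.2²) = √1402.32 = 37.448


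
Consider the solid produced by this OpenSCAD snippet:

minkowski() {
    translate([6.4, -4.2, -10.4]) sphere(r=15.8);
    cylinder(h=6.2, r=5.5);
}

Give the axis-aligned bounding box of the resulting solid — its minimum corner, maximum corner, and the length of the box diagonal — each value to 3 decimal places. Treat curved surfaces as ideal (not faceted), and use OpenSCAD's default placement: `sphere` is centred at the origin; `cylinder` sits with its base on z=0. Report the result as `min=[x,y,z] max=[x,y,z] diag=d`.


min=[-14.900,-25.500,-26.200] max=[27.700,17.100,11.600] diag=71.122

A = translate([6.4, -4.2, -10.4]) sphere(r=15.8) → bbox [-9.4,-20,-26.2] .. [22.2,11.6,5.4]
B = cylinder(h=6.2, r=5.5) → bbox [-5.5,-5.5,0] .. [5.5,5.5,6.2]
lo = A.lo+B.lo = [-9.4-5.5, -20-5.5, -26.2+0] = [-14.900,-25.500,-26.200]
hi = A.hi+B.hi = [22.2+5.5, 11.6+5.5, 5.4+6.2] = [27.700,17.100,11.600]
diag = √(42.6²+42.6²+37.8²) = √5058.36 = 71.122


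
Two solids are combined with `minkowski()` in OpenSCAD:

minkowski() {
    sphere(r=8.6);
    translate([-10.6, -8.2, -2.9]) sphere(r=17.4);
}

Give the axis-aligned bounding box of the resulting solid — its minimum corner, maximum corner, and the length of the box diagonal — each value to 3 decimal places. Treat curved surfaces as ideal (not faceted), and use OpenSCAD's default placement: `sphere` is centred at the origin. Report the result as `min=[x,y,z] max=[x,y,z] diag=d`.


A = translate([-10.6, -8.2, -2.9]) sphere(r=17.4) → bbox [-28,-25.6,-20.3] .. [6.8,9.2,14.5]
B = sphere(r=8.6) → bbox [-8.6,-8.6,-8.6] .. [8.6,8.6,8.6]
lo = A.lo+B.lo = [-28-8.6, -25.6-8.6, -20.3-8.6] = [-36.600,-34.200,-28.900]
hi = A.hi+B.hi = [6.8+8.6, 9.2+8.6, 14.5+8.6] = [15.400,17.800,23.100]
diag = √(52²+52²+52²) = √8112 = 90.067

min=[-36.600,-34.200,-28.900] max=[15.400,17.800,23.100] diag=90.067


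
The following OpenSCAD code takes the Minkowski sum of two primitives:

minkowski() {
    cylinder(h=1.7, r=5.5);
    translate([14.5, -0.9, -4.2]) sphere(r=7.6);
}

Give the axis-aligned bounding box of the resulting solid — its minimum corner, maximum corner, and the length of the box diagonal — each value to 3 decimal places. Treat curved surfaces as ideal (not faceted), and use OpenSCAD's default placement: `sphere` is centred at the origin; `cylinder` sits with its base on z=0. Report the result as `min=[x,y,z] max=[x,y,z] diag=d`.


min=[1.400,-14.000,-11.800] max=[27.600,12.200,5.100] diag=40.725

A = translate([14.5, -0.9, -4.2]) sphere(r=7.6) → bbox [6.9,-8.5,-11.8] .. [22.1,6.7,3.4]
B = cylinder(h=1.7, r=5.5) → bbox [-5.5,-5.5,0] .. [5.5,5.5,1.7]
lo = A.lo+B.lo = [6.9-5.5, -8.5-5.5, -11.8+0] = [1.400,-14.000,-11.800]
hi = A.hi+B.hi = [22.1+5.5, 6.7+5.5, 3.4+1.7] = [27.600,12.200,5.100]
diag = √(26.2²+26.2²+16.9²) = √1658.49 = 40.725


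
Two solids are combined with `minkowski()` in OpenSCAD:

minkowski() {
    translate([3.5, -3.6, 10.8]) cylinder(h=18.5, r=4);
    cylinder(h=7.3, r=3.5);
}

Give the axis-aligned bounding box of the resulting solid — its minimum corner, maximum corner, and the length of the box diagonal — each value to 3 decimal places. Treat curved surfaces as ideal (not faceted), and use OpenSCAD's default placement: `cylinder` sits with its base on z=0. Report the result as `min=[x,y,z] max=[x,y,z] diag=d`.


min=[-4.000,-11.100,10.800] max=[11.000,3.900,36.600] diag=33.401

A = translate([3.5, -3.6, 10.8]) cylinder(h=18.5, r=4) → bbox [-0.5,-7.6,10.8] .. [7.5,0.4,29.3]
B = cylinder(h=7.3, r=3.5) → bbox [-3.5,-3.5,0] .. [3.5,3.5,7.3]
lo = A.lo+B.lo = [-0.5-3.5, -7.6-3.5, 10.8+0] = [-4.000,-11.100,10.800]
hi = A.hi+B.hi = [7.5+3.5, 0.4+3.5, 29.3+7.3] = [11.000,3.900,36.600]
diag = √(15²+15²+25.8²) = √1115.64 = 33.401


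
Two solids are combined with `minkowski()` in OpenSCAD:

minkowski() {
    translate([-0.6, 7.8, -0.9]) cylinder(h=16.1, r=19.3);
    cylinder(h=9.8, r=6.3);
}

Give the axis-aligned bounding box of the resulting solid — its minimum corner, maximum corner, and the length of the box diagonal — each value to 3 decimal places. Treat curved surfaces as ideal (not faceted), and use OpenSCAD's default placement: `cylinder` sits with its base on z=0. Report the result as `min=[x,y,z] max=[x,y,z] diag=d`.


A = translate([-0.6, 7.8, -0.9]) cylinder(h=16.1, r=19.3) → bbox [-19.9,-11.5,-0.9] .. [18.7,27.1,15.2]
B = cylinder(h=9.8, r=6.3) → bbox [-6.3,-6.3,0] .. [6.3,6.3,9.8]
lo = A.lo+B.lo = [-19.9-6.3, -11.5-6.3, -0.9+0] = [-26.200,-17.800,-0.900]
hi = A.hi+B.hi = [18.7+6.3, 27.1+6.3, 15.2+9.8] = [25.000,33.400,25.000]
diag = √(51.2²+51.2²+25.9²) = √5913.69 = 76.901

min=[-26.200,-17.800,-0.900] max=[25.000,33.400,25.000] diag=76.901


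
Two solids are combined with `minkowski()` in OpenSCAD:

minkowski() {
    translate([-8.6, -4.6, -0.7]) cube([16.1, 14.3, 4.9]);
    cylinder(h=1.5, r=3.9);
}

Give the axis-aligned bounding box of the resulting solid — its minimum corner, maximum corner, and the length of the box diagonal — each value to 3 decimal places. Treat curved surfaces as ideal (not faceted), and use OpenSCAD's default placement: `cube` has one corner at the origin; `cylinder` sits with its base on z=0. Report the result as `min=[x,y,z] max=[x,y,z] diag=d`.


A = translate([-8.6, -4.6, -0.7]) cube([16.1, 14.3, 4.9]) → bbox [-8.6,-4.6,-0.7] .. [7.5,9.7,4.2]
B = cylinder(h=1.5, r=3.9) → bbox [-3.9,-3.9,0] .. [3.9,3.9,1.5]
lo = A.lo+B.lo = [-8.6-3.9, -4.6-3.9, -0.7+0] = [-12.500,-8.500,-0.700]
hi = A.hi+B.hi = [7.5+3.9, 9.7+3.9, 4.2+1.5] = [11.400,13.600,5.700]
diag = √(23.9²+22.1²+6.4²) = √1100.58 = 33.175

min=[-12.500,-8.500,-0.700] max=[11.400,13.600,5.700] diag=33.175


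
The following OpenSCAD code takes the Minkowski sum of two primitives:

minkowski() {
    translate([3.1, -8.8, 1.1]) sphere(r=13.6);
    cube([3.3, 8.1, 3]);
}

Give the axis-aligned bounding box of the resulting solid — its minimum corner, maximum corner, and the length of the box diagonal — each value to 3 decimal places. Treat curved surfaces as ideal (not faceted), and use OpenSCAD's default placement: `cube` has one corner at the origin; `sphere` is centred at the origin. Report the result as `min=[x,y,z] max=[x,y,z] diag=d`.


A = translate([3.1, -8.8, 1.1]) sphere(r=13.6) → bbox [-10.5,-22.4,-12.5] .. [16.7,4.8,14.7]
B = cube([3.3, 8.1, 3]) → bbox [0,0,0] .. [3.3,8.1,3]
lo = A.lo+B.lo = [-10.5+0, -22.4+0, -12.5+0] = [-10.500,-22.400,-12.500]
hi = A.hi+B.hi = [16.7+3.3, 4.8+8.1, 14.7+3] = [20.000,12.900,17.700]
diag = √(30.5²+35.3²+30.2²) = √3088.38 = 55.573

min=[-10.500,-22.400,-12.500] max=[20.000,12.900,17.700] diag=55.573


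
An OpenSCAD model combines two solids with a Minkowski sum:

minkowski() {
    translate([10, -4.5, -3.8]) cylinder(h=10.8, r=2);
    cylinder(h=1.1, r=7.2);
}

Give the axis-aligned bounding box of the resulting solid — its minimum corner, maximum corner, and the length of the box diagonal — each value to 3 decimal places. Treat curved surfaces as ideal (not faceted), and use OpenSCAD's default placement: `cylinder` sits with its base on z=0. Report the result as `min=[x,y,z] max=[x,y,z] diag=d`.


min=[0.800,-13.700,-3.800] max=[19.200,4.700,8.100] diag=28.613

A = translate([10, -4.5, -3.8]) cylinder(h=10.8, r=2) → bbox [8,-6.5,-3.8] .. [12,-2.5,7]
B = cylinder(h=1.1, r=7.2) → bbox [-7.2,-7.2,0] .. [7.2,7.2,1.1]
lo = A.lo+B.lo = [8-7.2, -6.5-7.2, -3.8+0] = [0.800,-13.700,-3.800]
hi = A.hi+B.hi = [12+7.2, -2.5+7.2, 7+1.1] = [19.200,4.700,8.100]
diag = √(18.4²+18.4²+11.9²) = √818.73 = 28.613


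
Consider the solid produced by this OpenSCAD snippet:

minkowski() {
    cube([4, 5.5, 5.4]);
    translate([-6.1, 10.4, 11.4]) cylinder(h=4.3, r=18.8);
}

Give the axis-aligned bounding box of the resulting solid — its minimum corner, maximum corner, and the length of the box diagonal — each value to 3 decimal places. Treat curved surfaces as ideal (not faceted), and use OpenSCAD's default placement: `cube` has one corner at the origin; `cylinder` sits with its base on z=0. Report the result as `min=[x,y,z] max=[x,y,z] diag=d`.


min=[-24.900,-8.400,11.400] max=[16.700,34.700,21.100] diag=60.682

A = translate([-6.1, 10.4, 11.4]) cylinder(h=4.3, r=18.8) → bbox [-24.9,-8.4,11.4] .. [12.7,29.2,15.7]
B = cube([4, 5.5, 5.4]) → bbox [0,0,0] .. [4,5.5,5.4]
lo = A.lo+B.lo = [-24.9+0, -8.4+0, 11.4+0] = [-24.900,-8.400,11.400]
hi = A.hi+B.hi = [12.7+4, 29.2+5.5, 15.7+5.4] = [16.700,34.700,21.100]
diag = √(41.6²+43.1²+9.7²) = √3682.26 = 60.682


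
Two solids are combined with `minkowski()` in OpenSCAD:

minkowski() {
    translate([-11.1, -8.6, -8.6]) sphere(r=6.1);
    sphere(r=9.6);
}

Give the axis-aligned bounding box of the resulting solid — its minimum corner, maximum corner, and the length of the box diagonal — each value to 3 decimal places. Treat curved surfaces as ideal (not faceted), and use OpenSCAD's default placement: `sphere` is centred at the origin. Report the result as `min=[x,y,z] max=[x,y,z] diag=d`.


A = translate([-11.1, -8.6, -8.6]) sphere(r=6.1) → bbox [-17.2,-14.7,-14.7] .. [-5,-2.5,-2.5]
B = sphere(r=9.6) → bbox [-9.6,-9.6,-9.6] .. [9.6,9.6,9.6]
lo = A.lo+B.lo = [-17.2-9.6, -14.7-9.6, -14.7-9.6] = [-26.800,-24.300,-24.300]
hi = A.hi+B.hi = [-5+9.6, -2.5+9.6, -2.5+9.6] = [4.600,7.100,7.100]
diag = √(31.4²+31.4²+31.4²) = √2957.88 = 54.386

min=[-26.800,-24.300,-24.300] max=[4.600,7.100,7.100] diag=54.386


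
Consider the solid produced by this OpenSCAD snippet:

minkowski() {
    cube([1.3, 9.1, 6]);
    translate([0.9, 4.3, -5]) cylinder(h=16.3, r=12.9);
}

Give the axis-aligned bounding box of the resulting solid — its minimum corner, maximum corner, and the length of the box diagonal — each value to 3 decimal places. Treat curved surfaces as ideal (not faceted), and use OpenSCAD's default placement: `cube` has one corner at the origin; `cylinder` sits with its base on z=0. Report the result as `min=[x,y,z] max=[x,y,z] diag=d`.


min=[-12.000,-8.600,-5.000] max=[15.100,26.300,17.300] diag=49.495

A = translate([0.9, 4.3, -5]) cylinder(h=16.3, r=12.9) → bbox [-12,-8.6,-5] .. [13.8,17.2,11.3]
B = cube([1.3, 9.1, 6]) → bbox [0,0,0] .. [1.3,9.1,6]
lo = A.lo+B.lo = [-12+0, -8.6+0, -5+0] = [-12.000,-8.600,-5.000]
hi = A.hi+B.hi = [13.8+1.3, 17.2+9.1, 11.3+6] = [15.100,26.300,17.300]
diag = √(27.1²+34.9²+22.3²) = √2449.71 = 49.495


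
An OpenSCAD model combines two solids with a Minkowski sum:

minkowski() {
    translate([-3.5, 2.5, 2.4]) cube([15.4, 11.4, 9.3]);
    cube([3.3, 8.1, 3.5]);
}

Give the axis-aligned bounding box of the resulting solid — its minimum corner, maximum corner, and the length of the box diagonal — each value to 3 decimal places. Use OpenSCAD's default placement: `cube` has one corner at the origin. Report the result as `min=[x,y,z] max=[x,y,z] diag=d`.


min=[-3.500,2.500,2.400] max=[15.200,22.000,15.200] diag=29.896

A = translate([-3.5, 2.5, 2.4]) cube([15.4, 11.4, 9.3]) → bbox [-3.5,2.5,2.4] .. [11.9,13.9,11.7]
B = cube([3.3, 8.1, 3.5]) → bbox [0,0,0] .. [3.3,8.1,3.5]
lo = A.lo+B.lo = [-3.5+0, 2.5+0, 2.4+0] = [-3.500,2.500,2.400]
hi = A.hi+B.hi = [11.9+3.3, 13.9+8.1, 11.7+3.5] = [15.200,22.000,15.200]
diag = √(18.7²+19.5²+12.8²) = √893.78 = 29.896


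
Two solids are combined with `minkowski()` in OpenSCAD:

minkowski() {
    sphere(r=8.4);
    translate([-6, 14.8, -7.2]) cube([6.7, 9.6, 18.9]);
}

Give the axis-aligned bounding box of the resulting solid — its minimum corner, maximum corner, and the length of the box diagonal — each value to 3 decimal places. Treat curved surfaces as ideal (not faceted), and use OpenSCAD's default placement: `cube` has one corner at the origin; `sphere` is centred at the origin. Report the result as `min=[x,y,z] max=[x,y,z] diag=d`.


A = translate([-6, 14.8, -7.2]) cube([6.7, 9.6, 18.9]) → bbox [-6,14.8,-7.2] .. [0.7,24.4,11.7]
B = sphere(r=8.4) → bbox [-8.4,-8.4,-8.4] .. [8.4,8.4,8.4]
lo = A.lo+B.lo = [-6-8.4, 14.8-8.4, -7.2-8.4] = [-14.400,6.400,-15.600]
hi = A.hi+B.hi = [0.7+8.4, 24.4+8.4, 11.7+8.4] = [9.100,32.800,20.100]
diag = √(23.5²+26.4²+35.7²) = √2523.7 = 50.236

min=[-14.400,6.400,-15.600] max=[9.100,32.800,20.100] diag=50.236


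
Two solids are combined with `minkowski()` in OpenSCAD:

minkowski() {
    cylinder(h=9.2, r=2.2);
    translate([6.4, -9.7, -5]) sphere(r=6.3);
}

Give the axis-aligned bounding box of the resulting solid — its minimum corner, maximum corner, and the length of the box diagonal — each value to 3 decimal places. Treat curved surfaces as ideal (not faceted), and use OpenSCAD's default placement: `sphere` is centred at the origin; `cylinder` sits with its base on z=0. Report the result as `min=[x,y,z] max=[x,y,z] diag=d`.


A = translate([6.4, -9.7, -5]) sphere(r=6.3) → bbox [0.1,-16,-11.3] .. [12.7,-3.4,1.3]
B = cylinder(h=9.2, r=2.2) → bbox [-2.2,-2.2,0] .. [2.2,2.2,9.2]
lo = A.lo+B.lo = [0.1-2.2, -16-2.2, -11.3+0] = [-2.100,-18.200,-11.300]
hi = A.hi+B.hi = [12.7+2.2, -3.4+2.2, 1.3+9.2] = [14.900,-1.200,10.500]
diag = √(17²+17²+21.8²) = √1053.24 = 32.454

min=[-2.100,-18.200,-11.300] max=[14.900,-1.200,10.500] diag=32.454


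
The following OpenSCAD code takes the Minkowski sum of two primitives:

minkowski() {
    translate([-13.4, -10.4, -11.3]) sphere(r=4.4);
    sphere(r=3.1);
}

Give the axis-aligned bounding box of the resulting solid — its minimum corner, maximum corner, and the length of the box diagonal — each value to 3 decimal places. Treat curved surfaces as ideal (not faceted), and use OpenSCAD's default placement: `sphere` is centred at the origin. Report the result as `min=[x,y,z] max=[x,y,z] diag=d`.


A = translate([-13.4, -10.4, -11.3]) sphere(r=4.4) → bbox [-17.8,-14.8,-15.7] .. [-9,-6,-6.9]
B = sphere(r=3.1) → bbox [-3.1,-3.1,-3.1] .. [3.1,3.1,3.1]
lo = A.lo+B.lo = [-17.8-3.1, -14.8-3.1, -15.7-3.1] = [-20.900,-17.900,-18.800]
hi = A.hi+B.hi = [-9+3.1, -6+3.1, -6.9+3.1] = [-5.900,-2.900,-3.800]
diag = √(15²+15²+15²) = √675 = 25.981

min=[-20.900,-17.900,-18.800] max=[-5.900,-2.900,-3.800] diag=25.981


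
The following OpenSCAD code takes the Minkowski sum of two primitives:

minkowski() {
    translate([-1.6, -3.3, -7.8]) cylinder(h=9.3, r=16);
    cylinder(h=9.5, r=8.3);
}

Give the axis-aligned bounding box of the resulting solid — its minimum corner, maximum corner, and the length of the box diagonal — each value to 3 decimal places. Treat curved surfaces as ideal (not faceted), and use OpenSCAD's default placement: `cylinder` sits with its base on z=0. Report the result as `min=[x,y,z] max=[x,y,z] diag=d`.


A = translate([-1.6, -3.3, -7.8]) cylinder(h=9.3, r=16) → bbox [-17.6,-19.3,-7.8] .. [14.4,12.7,1.5]
B = cylinder(h=9.5, r=8.3) → bbox [-8.3,-8.3,0] .. [8.3,8.3,9.5]
lo = A.lo+B.lo = [-17.6-8.3, -19.3-8.3, -7.8+0] = [-25.900,-27.600,-7.800]
hi = A.hi+B.hi = [14.4+8.3, 12.7+8.3, 1.5+9.5] = [22.700,21.000,11.000]
diag = √(48.6²+48.6²+18.8²) = √5077.36 = 71.256

min=[-25.900,-27.600,-7.800] max=[22.700,21.000,11.000] diag=71.256


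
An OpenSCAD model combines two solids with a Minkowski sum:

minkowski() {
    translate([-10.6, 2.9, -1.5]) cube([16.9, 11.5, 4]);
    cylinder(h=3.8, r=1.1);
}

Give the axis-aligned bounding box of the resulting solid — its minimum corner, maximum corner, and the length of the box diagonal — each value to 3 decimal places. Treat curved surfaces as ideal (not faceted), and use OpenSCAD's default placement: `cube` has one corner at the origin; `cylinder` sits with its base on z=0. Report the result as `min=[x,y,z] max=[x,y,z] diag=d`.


min=[-11.700,1.800,-1.500] max=[7.400,15.500,6.300] diag=24.766

A = translate([-10.6, 2.9, -1.5]) cube([16.9, 11.5, 4]) → bbox [-10.6,2.9,-1.5] .. [6.3,14.4,2.5]
B = cylinder(h=3.8, r=1.1) → bbox [-1.1,-1.1,0] .. [1.1,1.1,3.8]
lo = A.lo+B.lo = [-10.6-1.1, 2.9-1.1, -1.5+0] = [-11.700,1.800,-1.500]
hi = A.hi+B.hi = [6.3+1.1, 14.4+1.1, 2.5+3.8] = [7.400,15.500,6.300]
diag = √(19.1²+13.7²+7.8²) = √613.34 = 24.766


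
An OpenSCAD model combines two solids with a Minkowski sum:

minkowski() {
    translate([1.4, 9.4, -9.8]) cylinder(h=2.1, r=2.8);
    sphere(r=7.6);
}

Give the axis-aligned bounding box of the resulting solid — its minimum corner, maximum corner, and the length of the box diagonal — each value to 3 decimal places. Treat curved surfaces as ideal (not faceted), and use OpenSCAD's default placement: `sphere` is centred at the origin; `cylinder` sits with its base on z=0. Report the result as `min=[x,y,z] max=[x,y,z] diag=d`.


A = translate([1.4, 9.4, -9.8]) cylinder(h=2.1, r=2.8) → bbox [-1.4,6.6,-9.8] .. [4.2,12.2,-7.7]
B = sphere(r=7.6) → bbox [-7.6,-7.6,-7.6] .. [7.6,7.6,7.6]
lo = A.lo+B.lo = [-1.4-7.6, 6.6-7.6, -9.8-7.6] = [-9.000,-1.000,-17.400]
hi = A.hi+B.hi = [4.2+7.6, 12.2+7.6, -7.7+7.6] = [11.800,19.800,-0.100]
diag = √(20.8²+20.8²+17.3²) = √1164.57 = 34.126

min=[-9.000,-1.000,-17.400] max=[11.800,19.800,-0.100] diag=34.126


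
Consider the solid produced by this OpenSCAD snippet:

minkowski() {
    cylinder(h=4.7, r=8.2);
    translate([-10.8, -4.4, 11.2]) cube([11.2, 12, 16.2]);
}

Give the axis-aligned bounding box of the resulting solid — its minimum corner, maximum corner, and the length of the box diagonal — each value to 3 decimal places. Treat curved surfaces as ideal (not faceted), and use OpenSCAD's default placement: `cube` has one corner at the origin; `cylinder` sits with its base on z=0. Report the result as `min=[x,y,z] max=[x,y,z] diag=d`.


min=[-19.000,-12.600,11.200] max=[8.600,15.800,32.100] diag=44.779

A = translate([-10.8, -4.4, 11.2]) cube([11.2, 12, 16.2]) → bbox [-10.8,-4.4,11.2] .. [0.4,7.6,27.4]
B = cylinder(h=4.7, r=8.2) → bbox [-8.2,-8.2,0] .. [8.2,8.2,4.7]
lo = A.lo+B.lo = [-10.8-8.2, -4.4-8.2, 11.2+0] = [-19.000,-12.600,11.200]
hi = A.hi+B.hi = [0.4+8.2, 7.6+8.2, 27.4+4.7] = [8.600,15.800,32.100]
diag = √(27.6²+28.4²+20.9²) = √2005.13 = 44.779


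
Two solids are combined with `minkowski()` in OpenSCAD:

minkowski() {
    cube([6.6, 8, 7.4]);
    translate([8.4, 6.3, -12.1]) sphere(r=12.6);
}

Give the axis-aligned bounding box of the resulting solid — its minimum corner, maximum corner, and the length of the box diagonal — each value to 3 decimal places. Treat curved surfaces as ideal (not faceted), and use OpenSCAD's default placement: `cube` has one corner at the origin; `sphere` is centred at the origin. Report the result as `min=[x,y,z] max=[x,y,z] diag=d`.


min=[-4.200,-6.300,-24.700] max=[27.600,26.900,7.900] diag=56.358

A = translate([8.4, 6.3, -12.1]) sphere(r=12.6) → bbox [-4.2,-6.3,-24.7] .. [21,18.9,0.5]
B = cube([6.6, 8, 7.4]) → bbox [0,0,0] .. [6.6,8,7.4]
lo = A.lo+B.lo = [-4.2+0, -6.3+0, -24.7+0] = [-4.200,-6.300,-24.700]
hi = A.hi+B.hi = [21+6.6, 18.9+8, 0.5+7.4] = [27.600,26.900,7.900]
diag = √(31.8²+33.2²+32.6²) = √3176.24 = 56.358


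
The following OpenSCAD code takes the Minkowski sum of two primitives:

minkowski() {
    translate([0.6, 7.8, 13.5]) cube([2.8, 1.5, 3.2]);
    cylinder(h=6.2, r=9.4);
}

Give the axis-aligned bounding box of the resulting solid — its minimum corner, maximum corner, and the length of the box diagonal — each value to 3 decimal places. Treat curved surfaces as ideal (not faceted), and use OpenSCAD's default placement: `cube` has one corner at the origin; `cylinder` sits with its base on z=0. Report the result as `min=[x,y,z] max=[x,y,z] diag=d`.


min=[-8.800,-1.600,13.500] max=[12.800,18.700,22.900] diag=31.097

A = translate([0.6, 7.8, 13.5]) cube([2.8, 1.5, 3.2]) → bbox [0.6,7.8,13.5] .. [3.4,9.3,16.7]
B = cylinder(h=6.2, r=9.4) → bbox [-9.4,-9.4,0] .. [9.4,9.4,6.2]
lo = A.lo+B.lo = [0.6-9.4, 7.8-9.4, 13.5+0] = [-8.800,-1.600,13.500]
hi = A.hi+B.hi = [3.4+9.4, 9.3+9.4, 16.7+6.2] = [12.800,18.700,22.900]
diag = √(21.6²+20.3²+9.4²) = √967.01 = 31.097


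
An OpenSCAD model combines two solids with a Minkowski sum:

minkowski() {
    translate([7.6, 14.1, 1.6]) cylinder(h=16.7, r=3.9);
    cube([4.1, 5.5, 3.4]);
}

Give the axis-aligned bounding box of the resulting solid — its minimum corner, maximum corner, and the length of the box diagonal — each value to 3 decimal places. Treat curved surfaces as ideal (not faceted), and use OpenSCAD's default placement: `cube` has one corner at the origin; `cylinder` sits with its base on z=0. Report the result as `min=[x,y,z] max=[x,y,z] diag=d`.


min=[3.700,10.200,1.600] max=[15.600,23.500,21.700] diag=26.880

A = translate([7.6, 14.1, 1.6]) cylinder(h=16.7, r=3.9) → bbox [3.7,10.2,1.6] .. [11.5,18,18.3]
B = cube([4.1, 5.5, 3.4]) → bbox [0,0,0] .. [4.1,5.5,3.4]
lo = A.lo+B.lo = [3.7+0, 10.2+0, 1.6+0] = [3.700,10.200,1.600]
hi = A.hi+B.hi = [11.5+4.1, 18+5.5, 18.3+3.4] = [15.600,23.500,21.700]
diag = √(11.9²+13.3²+20.1²) = √722.51 = 26.880


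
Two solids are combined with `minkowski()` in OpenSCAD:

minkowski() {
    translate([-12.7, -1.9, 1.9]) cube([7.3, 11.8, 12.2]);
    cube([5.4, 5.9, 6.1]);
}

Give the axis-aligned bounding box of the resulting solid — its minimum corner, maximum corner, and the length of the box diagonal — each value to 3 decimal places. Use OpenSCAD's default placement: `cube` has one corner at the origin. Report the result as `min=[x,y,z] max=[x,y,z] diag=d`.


A = translate([-12.7, -1.9, 1.9]) cube([7.3, 11.8, 12.2]) → bbox [-12.7,-1.9,1.9] .. [-5.4,9.9,14.1]
B = cube([5.4, 5.9, 6.1]) → bbox [0,0,0] .. [5.4,5.9,6.1]
lo = A.lo+B.lo = [-12.7+0, -1.9+0, 1.9+0] = [-12.700,-1.900,1.900]
hi = A.hi+B.hi = [-5.4+5.4, 9.9+5.9, 14.1+6.1] = [0.000,15.800,20.200]
diag = √(12.7²+17.7²+18.3²) = √809.47 = 28.451

min=[-12.700,-1.900,1.900] max=[0.000,15.800,20.200] diag=28.451


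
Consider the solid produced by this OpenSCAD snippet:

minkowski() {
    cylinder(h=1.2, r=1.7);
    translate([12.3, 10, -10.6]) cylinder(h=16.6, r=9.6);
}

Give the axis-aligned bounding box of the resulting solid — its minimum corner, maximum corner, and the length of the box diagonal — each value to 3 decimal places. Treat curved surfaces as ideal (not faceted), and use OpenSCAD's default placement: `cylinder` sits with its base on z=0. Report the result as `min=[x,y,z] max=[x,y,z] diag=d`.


min=[1.000,-1.300,-10.600] max=[23.600,21.300,7.200] diag=36.584

A = translate([12.3, 10, -10.6]) cylinder(h=16.6, r=9.6) → bbox [2.7,0.4,-10.6] .. [21.9,19.6,6]
B = cylinder(h=1.2, r=1.7) → bbox [-1.7,-1.7,0] .. [1.7,1.7,1.2]
lo = A.lo+B.lo = [2.7-1.7, 0.4-1.7, -10.6+0] = [1.000,-1.300,-10.600]
hi = A.hi+B.hi = [21.9+1.7, 19.6+1.7, 6+1.2] = [23.600,21.300,7.200]
diag = √(22.6²+22.6²+17.8²) = √1338.36 = 36.584


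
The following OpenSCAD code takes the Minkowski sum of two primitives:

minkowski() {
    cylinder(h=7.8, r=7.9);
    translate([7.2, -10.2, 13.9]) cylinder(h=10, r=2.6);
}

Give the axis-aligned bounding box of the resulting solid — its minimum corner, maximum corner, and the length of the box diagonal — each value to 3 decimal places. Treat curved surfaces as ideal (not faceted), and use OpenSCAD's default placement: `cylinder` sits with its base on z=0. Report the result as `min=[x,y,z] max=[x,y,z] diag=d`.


A = translate([7.2, -10.2, 13.9]) cylinder(h=10, r=2.6) → bbox [4.6,-12.8,13.9] .. [9.8,-7.6,23.9]
B = cylinder(h=7.8, r=7.9) → bbox [-7.9,-7.9,0] .. [7.9,7.9,7.8]
lo = A.lo+B.lo = [4.6-7.9, -12.8-7.9, 13.9+0] = [-3.300,-20.700,13.900]
hi = A.hi+B.hi = [9.8+7.9, -7.6+7.9, 23.9+7.8] = [17.700,0.300,31.700]
diag = √(21²+21²+17.8²) = √1198.84 = 34.624

min=[-3.300,-20.700,13.900] max=[17.700,0.300,31.700] diag=34.624


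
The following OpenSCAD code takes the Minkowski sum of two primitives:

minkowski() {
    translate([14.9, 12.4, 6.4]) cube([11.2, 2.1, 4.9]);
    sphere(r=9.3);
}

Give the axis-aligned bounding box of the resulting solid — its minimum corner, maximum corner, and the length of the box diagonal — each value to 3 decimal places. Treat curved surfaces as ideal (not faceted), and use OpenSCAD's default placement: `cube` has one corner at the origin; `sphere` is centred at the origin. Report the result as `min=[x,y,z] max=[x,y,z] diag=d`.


min=[5.600,3.100,-2.900] max=[35.400,23.800,20.600] diag=43.229

A = translate([14.9, 12.4, 6.4]) cube([11.2, 2.1, 4.9]) → bbox [14.9,12.4,6.4] .. [26.1,14.5,11.3]
B = sphere(r=9.3) → bbox [-9.3,-9.3,-9.3] .. [9.3,9.3,9.3]
lo = A.lo+B.lo = [14.9-9.3, 12.4-9.3, 6.4-9.3] = [5.600,3.100,-2.900]
hi = A.hi+B.hi = [26.1+9.3, 14.5+9.3, 11.3+9.3] = [35.400,23.800,20.600]
diag = √(29.8²+20.7²+23.5²) = √1868.78 = 43.229


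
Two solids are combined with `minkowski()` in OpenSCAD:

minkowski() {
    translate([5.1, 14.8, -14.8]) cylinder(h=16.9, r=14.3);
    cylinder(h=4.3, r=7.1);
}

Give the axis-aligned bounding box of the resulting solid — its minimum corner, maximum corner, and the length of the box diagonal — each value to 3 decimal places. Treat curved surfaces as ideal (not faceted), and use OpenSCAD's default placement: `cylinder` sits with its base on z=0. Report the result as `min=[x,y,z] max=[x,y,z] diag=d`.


A = translate([5.1, 14.8, -14.8]) cylinder(h=16.9, r=14.3) → bbox [-9.2,0.5,-14.8] .. [19.4,29.1,2.1]
B = cylinder(h=4.3, r=7.1) → bbox [-7.1,-7.1,0] .. [7.1,7.1,4.3]
lo = A.lo+B.lo = [-9.2-7.1, 0.5-7.1, -14.8+0] = [-16.300,-6.600,-14.800]
hi = A.hi+B.hi = [19.4+7.1, 29.1+7.1, 2.1+4.3] = [26.500,36.200,6.400]
diag = √(42.8²+42.8²+21.2²) = √4113.12 = 64.134

min=[-16.300,-6.600,-14.800] max=[26.500,36.200,6.400] diag=64.134


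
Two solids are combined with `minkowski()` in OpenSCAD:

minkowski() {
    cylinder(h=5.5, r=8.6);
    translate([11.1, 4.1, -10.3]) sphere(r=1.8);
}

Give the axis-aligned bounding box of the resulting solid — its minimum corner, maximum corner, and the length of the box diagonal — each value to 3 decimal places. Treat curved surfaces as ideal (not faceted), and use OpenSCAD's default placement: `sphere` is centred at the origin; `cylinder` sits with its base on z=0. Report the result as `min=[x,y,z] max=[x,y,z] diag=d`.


min=[0.700,-6.300,-12.100] max=[21.500,14.500,-3.000] diag=30.791

A = translate([11.1, 4.1, -10.3]) sphere(r=1.8) → bbox [9.3,2.3,-12.1] .. [12.9,5.9,-8.5]
B = cylinder(h=5.5, r=8.6) → bbox [-8.6,-8.6,0] .. [8.6,8.6,5.5]
lo = A.lo+B.lo = [9.3-8.6, 2.3-8.6, -12.1+0] = [0.700,-6.300,-12.100]
hi = A.hi+B.hi = [12.9+8.6, 5.9+8.6, -8.5+5.5] = [21.500,14.500,-3.000]
diag = √(20.8²+20.8²+9.1²) = √948.09 = 30.791


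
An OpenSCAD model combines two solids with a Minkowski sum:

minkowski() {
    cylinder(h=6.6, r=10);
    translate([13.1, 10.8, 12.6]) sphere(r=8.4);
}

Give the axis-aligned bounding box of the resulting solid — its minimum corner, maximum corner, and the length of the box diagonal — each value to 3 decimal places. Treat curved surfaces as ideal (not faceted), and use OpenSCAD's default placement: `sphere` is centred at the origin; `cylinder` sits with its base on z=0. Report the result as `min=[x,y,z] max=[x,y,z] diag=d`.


A = translate([13.1, 10.8, 12.6]) sphere(r=8.4) → bbox [4.7,2.4,4.2] .. [21.5,19.2,21]
B = cylinder(h=6.6, r=10) → bbox [-10,-10,0] .. [10,10,6.6]
lo = A.lo+B.lo = [4.7-10, 2.4-10, 4.2+0] = [-5.300,-7.600,4.200]
hi = A.hi+B.hi = [21.5+10, 19.2+10, 21+6.6] = [31.500,29.200,27.600]
diag = √(36.8²+36.8²+23.4²) = √3256.04 = 57.062

min=[-5.300,-7.600,4.200] max=[31.500,29.200,27.600] diag=57.062


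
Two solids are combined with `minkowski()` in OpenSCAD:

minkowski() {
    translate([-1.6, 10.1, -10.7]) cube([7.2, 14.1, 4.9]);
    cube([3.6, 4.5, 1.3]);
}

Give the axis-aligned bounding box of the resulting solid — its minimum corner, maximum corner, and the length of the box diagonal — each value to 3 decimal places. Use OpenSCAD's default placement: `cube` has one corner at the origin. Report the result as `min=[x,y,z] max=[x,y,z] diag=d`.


A = translate([-1.6, 10.1, -10.7]) cube([7.2, 14.1, 4.9]) → bbox [-1.6,10.1,-10.7] .. [5.6,24.2,-5.8]
B = cube([3.6, 4.5, 1.3]) → bbox [0,0,0] .. [3.6,4.5,1.3]
lo = A.lo+B.lo = [-1.6+0, 10.1+0, -10.7+0] = [-1.600,10.100,-10.700]
hi = A.hi+B.hi = [5.6+3.6, 24.2+4.5, -5.8+1.3] = [9.200,28.700,-4.500]
diag = √(10.8²+18.6²+6.2²) = √501.04 = 22.384

min=[-1.600,10.100,-10.700] max=[9.200,28.700,-4.500] diag=22.384


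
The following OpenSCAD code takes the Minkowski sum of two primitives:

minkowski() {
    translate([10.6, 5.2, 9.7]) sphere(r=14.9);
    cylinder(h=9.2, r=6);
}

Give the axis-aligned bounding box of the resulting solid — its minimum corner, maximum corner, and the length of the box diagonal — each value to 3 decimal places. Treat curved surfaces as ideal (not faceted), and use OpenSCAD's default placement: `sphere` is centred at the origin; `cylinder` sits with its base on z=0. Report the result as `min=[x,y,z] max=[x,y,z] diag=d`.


A = translate([10.6, 5.2, 9.7]) sphere(r=14.9) → bbox [-4.3,-9.7,-5.2] .. [25.5,20.1,24.6]
B = cylinder(h=9.2, r=6) → bbox [-6,-6,0] .. [6,6,9.2]
lo = A.lo+B.lo = [-4.3-6, -9.7-6, -5.2+0] = [-10.300,-15.700,-5.200]
hi = A.hi+B.hi = [25.5+6, 20.1+6, 24.6+9.2] = [31.500,26.100,33.800]
diag = √(41.8²+41.8²+39²) = √5015.48 = 70.820

min=[-10.300,-15.700,-5.200] max=[31.500,26.100,33.800] diag=70.820


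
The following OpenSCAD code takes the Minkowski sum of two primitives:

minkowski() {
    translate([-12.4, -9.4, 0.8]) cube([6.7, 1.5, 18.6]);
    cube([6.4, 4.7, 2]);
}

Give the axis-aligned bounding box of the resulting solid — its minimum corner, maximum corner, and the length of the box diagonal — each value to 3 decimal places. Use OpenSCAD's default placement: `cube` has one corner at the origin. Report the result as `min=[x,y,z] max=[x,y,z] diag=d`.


min=[-12.400,-9.400,0.800] max=[0.700,-3.200,21.400] diag=25.187

A = translate([-12.4, -9.4, 0.8]) cube([6.7, 1.5, 18.6]) → bbox [-12.4,-9.4,0.8] .. [-5.7,-7.9,19.4]
B = cube([6.4, 4.7, 2]) → bbox [0,0,0] .. [6.4,4.7,2]
lo = A.lo+B.lo = [-12.4+0, -9.4+0, 0.8+0] = [-12.400,-9.400,0.800]
hi = A.hi+B.hi = [-5.7+6.4, -7.9+4.7, 19.4+2] = [0.700,-3.200,21.400]
diag = √(13.1²+6.2²+20.6²) = √634.41 = 25.187
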